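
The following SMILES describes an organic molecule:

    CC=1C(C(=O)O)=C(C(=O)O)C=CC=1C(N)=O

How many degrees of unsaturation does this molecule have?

7

Degree of unsaturation = (number of rings) + (number of π bonds).
Ring closures in the SMILES: 1.
π bonds: 6 double bonds (each 1 DoU) → 6 DoU from unsaturation.
Total DoU = 1 + 6 = 7.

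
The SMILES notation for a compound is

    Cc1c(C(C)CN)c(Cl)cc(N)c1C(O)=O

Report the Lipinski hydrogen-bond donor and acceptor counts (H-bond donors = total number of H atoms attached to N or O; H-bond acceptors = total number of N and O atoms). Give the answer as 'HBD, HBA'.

5, 4

Donors: find every N or O and count the H atoms it carries.
  atom 7 (N): bond orders sum to 1 → 2 H
  atom 12 (N): bond orders sum to 1 → 2 H
  atom 15 (O): bond orders sum to 1 → 1 H
  atom 16 (O): bond orders sum to 2 → 0 H
Lipinski HBD = 5.
Acceptors: N atoms = 2, O atoms = 2 → HBA = 4.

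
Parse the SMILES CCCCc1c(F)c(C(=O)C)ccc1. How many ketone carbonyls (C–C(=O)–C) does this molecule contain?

The ketone motif appears at heavy-atom position 9 in the SMILES.
Ketone count: 1.

1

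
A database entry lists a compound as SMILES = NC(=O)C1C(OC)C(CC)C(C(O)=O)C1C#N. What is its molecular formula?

Walk through each heavy atom and fill implicit hydrogens from standard valence (C 4, N 3, O 2, S 2, halogen 1):
  atom 1: N, bond orders sum to 1 (valence 3) → 2 H
  atom 2: C, bond orders sum to 4 (valence 4) → 0 H
  atom 3: O, bond orders sum to 2 (valence 2) → 0 H
  atom 4: C, bond orders sum to 3 (valence 4) → 1 H
  atom 5: C, bond orders sum to 3 (valence 4) → 1 H
  atom 6: O, bond orders sum to 2 (valence 2) → 0 H
  atom 7: C, bond orders sum to 1 (valence 4) → 3 H
  atom 8: C, bond orders sum to 3 (valence 4) → 1 H
  atom 9: C, bond orders sum to 2 (valence 4) → 2 H
  atom 10: C, bond orders sum to 1 (valence 4) → 3 H
  atom 11: C, bond orders sum to 3 (valence 4) → 1 H
  atom 12: C, bond orders sum to 4 (valence 4) → 0 H
  atom 13: O, bond orders sum to 1 (valence 2) → 1 H
  atom 14: O, bond orders sum to 2 (valence 2) → 0 H
  atom 15: C, bond orders sum to 3 (valence 4) → 1 H
  atom 16: C, bond orders sum to 4 (valence 4) → 0 H
  atom 17: N, bond orders sum to 3 (valence 3) → 0 H
Totals → C:11, H:16, N:2, O:4.
In Hill order: C11H16N2O4.

C11H16N2O4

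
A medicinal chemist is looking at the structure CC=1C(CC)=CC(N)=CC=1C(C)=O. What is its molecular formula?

C11H15NO

Walk through each heavy atom and fill implicit hydrogens from standard valence (C 4, N 3, O 2, S 2, halogen 1):
  atom 1: C, bond orders sum to 1 (valence 4) → 3 H
  atom 2: C, bond orders sum to 4 (valence 4) → 0 H
  atom 3: C, bond orders sum to 4 (valence 4) → 0 H
  atom 4: C, bond orders sum to 2 (valence 4) → 2 H
  atom 5: C, bond orders sum to 1 (valence 4) → 3 H
  atom 6: C, bond orders sum to 3 (valence 4) → 1 H
  atom 7: C, bond orders sum to 4 (valence 4) → 0 H
  atom 8: N, bond orders sum to 1 (valence 3) → 2 H
  atom 9: C, bond orders sum to 3 (valence 4) → 1 H
  atom 10: C, bond orders sum to 4 (valence 4) → 0 H
  atom 11: C, bond orders sum to 4 (valence 4) → 0 H
  atom 12: C, bond orders sum to 1 (valence 4) → 3 H
  atom 13: O, bond orders sum to 2 (valence 2) → 0 H
Totals → C:11, H:15, N:1, O:1.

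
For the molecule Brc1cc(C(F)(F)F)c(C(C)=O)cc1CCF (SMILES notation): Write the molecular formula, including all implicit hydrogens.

C11H9BrF4O

Walk through each heavy atom and fill implicit hydrogens from standard valence (C 4, N 3, O 2, S 2, halogen 1); for lowercase aromatic atoms, an aromatic c carries 1 H when it has two neighbours and 0 H with three, and aromatic n carries 0 H:
  atom 1: Br (halogen, monovalent) → 0 H
  atom 2: aromatic c, 3 neighbours → 0 H
  atom 3: aromatic c, 2 neighbours → 1 H
  atom 4: aromatic c, 3 neighbours → 0 H
  atom 5: C, bond orders sum to 4 (valence 4) → 0 H
  atom 6: F (halogen, monovalent) → 0 H
  atom 7: F (halogen, monovalent) → 0 H
  atom 8: F (halogen, monovalent) → 0 H
  atom 9: aromatic c, 3 neighbours → 0 H
  atom 10: C, bond orders sum to 4 (valence 4) → 0 H
  atom 11: C, bond orders sum to 1 (valence 4) → 3 H
  atom 12: O, bond orders sum to 2 (valence 2) → 0 H
  atom 13: aromatic c, 2 neighbours → 1 H
  atom 14: aromatic c, 3 neighbours → 0 H
  atom 15: C, bond orders sum to 2 (valence 4) → 2 H
  atom 16: C, bond orders sum to 2 (valence 4) → 2 H
  atom 17: F (halogen, monovalent) → 0 H
Totals → C:11, H:9, Br:1, F:4, O:1.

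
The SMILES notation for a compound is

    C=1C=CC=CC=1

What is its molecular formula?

Walk through each heavy atom and fill implicit hydrogens from standard valence (C 4, N 3, O 2, S 2, halogen 1):
  atom 1: C, bond orders sum to 3 (valence 4) → 1 H
  atom 2: C, bond orders sum to 3 (valence 4) → 1 H
  atom 3: C, bond orders sum to 3 (valence 4) → 1 H
  atom 4: C, bond orders sum to 3 (valence 4) → 1 H
  atom 5: C, bond orders sum to 3 (valence 4) → 1 H
  atom 6: C, bond orders sum to 3 (valence 4) → 1 H
Totals → C:6, H:6.

C6H6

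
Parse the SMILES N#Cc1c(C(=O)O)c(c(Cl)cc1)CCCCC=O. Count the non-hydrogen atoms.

Every atom symbol written in the SMILES (organic subset) is one heavy atom; implicit H are not written.
Heavy atoms by element → C:13, Cl:1, N:1, O:3.
Total: 18.

18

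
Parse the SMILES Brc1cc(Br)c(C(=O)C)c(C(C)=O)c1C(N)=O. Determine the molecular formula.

C11H9Br2NO3

Walk through each heavy atom and fill implicit hydrogens from standard valence (C 4, N 3, O 2, S 2, halogen 1); for lowercase aromatic atoms, an aromatic c carries 1 H when it has two neighbours and 0 H with three, and aromatic n carries 0 H:
  atom 1: Br (halogen, monovalent) → 0 H
  atom 2: aromatic c, 3 neighbours → 0 H
  atom 3: aromatic c, 2 neighbours → 1 H
  atom 4: aromatic c, 3 neighbours → 0 H
  atom 5: Br (halogen, monovalent) → 0 H
  atom 6: aromatic c, 3 neighbours → 0 H
  atom 7: C, bond orders sum to 4 (valence 4) → 0 H
  atom 8: O, bond orders sum to 2 (valence 2) → 0 H
  atom 9: C, bond orders sum to 1 (valence 4) → 3 H
  atom 10: aromatic c, 3 neighbours → 0 H
  atom 11: C, bond orders sum to 4 (valence 4) → 0 H
  atom 12: C, bond orders sum to 1 (valence 4) → 3 H
  atom 13: O, bond orders sum to 2 (valence 2) → 0 H
  atom 14: aromatic c, 3 neighbours → 0 H
  atom 15: C, bond orders sum to 4 (valence 4) → 0 H
  atom 16: N, bond orders sum to 1 (valence 3) → 2 H
  atom 17: O, bond orders sum to 2 (valence 2) → 0 H
Totals → C:11, H:9, Br:2, N:1, O:3.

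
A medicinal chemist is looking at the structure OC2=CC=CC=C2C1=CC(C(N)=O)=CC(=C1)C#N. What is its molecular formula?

C14H10N2O2

Walk through each heavy atom and fill implicit hydrogens from standard valence (C 4, N 3, O 2, S 2, halogen 1):
  atom 1: O, bond orders sum to 1 (valence 2) → 1 H
  atom 2: C, bond orders sum to 4 (valence 4) → 0 H
  atom 3: C, bond orders sum to 3 (valence 4) → 1 H
  atom 4: C, bond orders sum to 3 (valence 4) → 1 H
  atom 5: C, bond orders sum to 3 (valence 4) → 1 H
  atom 6: C, bond orders sum to 3 (valence 4) → 1 H
  atom 7: C, bond orders sum to 4 (valence 4) → 0 H
  atom 8: C, bond orders sum to 4 (valence 4) → 0 H
  atom 9: C, bond orders sum to 3 (valence 4) → 1 H
  atom 10: C, bond orders sum to 4 (valence 4) → 0 H
  atom 11: C, bond orders sum to 4 (valence 4) → 0 H
  atom 12: N, bond orders sum to 1 (valence 3) → 2 H
  atom 13: O, bond orders sum to 2 (valence 2) → 0 H
  atom 14: C, bond orders sum to 3 (valence 4) → 1 H
  atom 15: C, bond orders sum to 4 (valence 4) → 0 H
  atom 16: C, bond orders sum to 3 (valence 4) → 1 H
  atom 17: C, bond orders sum to 4 (valence 4) → 0 H
  atom 18: N, bond orders sum to 3 (valence 3) → 0 H
Totals → C:14, H:10, N:2, O:2.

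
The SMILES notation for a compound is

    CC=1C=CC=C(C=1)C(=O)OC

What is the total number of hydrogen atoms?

10

Walk through each heavy atom and fill implicit hydrogens from standard valence (C 4, N 3, O 2, S 2, halogen 1):
  atom 1: C, bond orders sum to 1 (valence 4) → 3 H
  atom 2: C, bond orders sum to 4 (valence 4) → 0 H
  atom 3: C, bond orders sum to 3 (valence 4) → 1 H
  atom 4: C, bond orders sum to 3 (valence 4) → 1 H
  atom 5: C, bond orders sum to 3 (valence 4) → 1 H
  atom 6: C, bond orders sum to 4 (valence 4) → 0 H
  atom 7: C, bond orders sum to 3 (valence 4) → 1 H
  atom 8: C, bond orders sum to 4 (valence 4) → 0 H
  atom 9: O, bond orders sum to 2 (valence 2) → 0 H
  atom 10: O, bond orders sum to 2 (valence 2) → 0 H
  atom 11: C, bond orders sum to 1 (valence 4) → 3 H
Total hydrogens: 10.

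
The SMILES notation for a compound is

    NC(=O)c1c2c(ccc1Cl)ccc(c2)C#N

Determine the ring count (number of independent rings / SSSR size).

In SMILES, each pair of matching ring-closure digits denotes one ring-closing bond; the number of such bonds equals the number of independent rings.
Ring-closure bonds here: 2.

2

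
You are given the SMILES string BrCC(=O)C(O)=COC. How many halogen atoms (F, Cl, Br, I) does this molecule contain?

Halogen atoms appear at heavy-atom position 1 (1×Br).
Other groups present: 1 alkene, 1 ether, 1 hydroxyl, 1 ketone.
Halogen count: 1.

1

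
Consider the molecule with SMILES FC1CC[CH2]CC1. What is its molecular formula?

Walk through each heavy atom and fill implicit hydrogens from standard valence (C 4, N 3, O 2, S 2, halogen 1):
  atom 1: F (halogen, monovalent) → 0 H
  atom 2: C, bond orders sum to 3 (valence 4) → 1 H
  atom 3: C, bond orders sum to 2 (valence 4) → 2 H
  atom 4: C, bond orders sum to 2 (valence 4) → 2 H
  atom 5: C with explicit H count 2
  atom 6: C, bond orders sum to 2 (valence 4) → 2 H
  atom 7: C, bond orders sum to 2 (valence 4) → 2 H
Totals → C:6, H:11, F:1.

C6H11F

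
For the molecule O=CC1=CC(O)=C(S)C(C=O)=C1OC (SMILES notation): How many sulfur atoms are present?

Scan the SMILES for S atoms (remember two-letter symbols like Cl and Br are single atoms).
Sulfur count: 1.

1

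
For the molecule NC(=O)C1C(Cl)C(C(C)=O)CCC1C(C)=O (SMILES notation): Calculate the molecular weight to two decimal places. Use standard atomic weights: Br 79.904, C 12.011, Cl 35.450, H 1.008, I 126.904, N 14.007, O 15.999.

245.70 g/mol

First, the molecular formula is C11H16ClNO3 (counting implicit H from valence).
  C: 11 × 12.011 = 132.121
  Cl: 1 × 35.450 = 35.450
  H: 16 × 1.008 = 16.128
  N: 1 × 14.007 = 14.007
  O: 3 × 15.999 = 47.997
Sum: 11×12.011 + 1×35.450 + 16×1.008 + 1×14.007 + 3×15.999 = 245.703 → 245.70 g/mol.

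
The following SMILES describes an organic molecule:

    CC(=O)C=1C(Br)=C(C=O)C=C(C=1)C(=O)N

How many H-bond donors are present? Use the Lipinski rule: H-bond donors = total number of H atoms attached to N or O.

2

Donors: find every N or O and count the H atoms it carries.
  atom 3 (O): bond orders sum to 2 → 0 H
  atom 9 (O): bond orders sum to 2 → 0 H
  atom 14 (O): bond orders sum to 2 → 0 H
  atom 15 (N): bond orders sum to 1 → 2 H
Lipinski HBD = 2.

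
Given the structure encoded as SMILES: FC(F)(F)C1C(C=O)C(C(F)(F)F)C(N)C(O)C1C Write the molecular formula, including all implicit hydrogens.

Walk through each heavy atom and fill implicit hydrogens from standard valence (C 4, N 3, O 2, S 2, halogen 1):
  atom 1: F (halogen, monovalent) → 0 H
  atom 2: C, bond orders sum to 4 (valence 4) → 0 H
  atom 3: F (halogen, monovalent) → 0 H
  atom 4: F (halogen, monovalent) → 0 H
  atom 5: C, bond orders sum to 3 (valence 4) → 1 H
  atom 6: C, bond orders sum to 3 (valence 4) → 1 H
  atom 7: C, bond orders sum to 3 (valence 4) → 1 H
  atom 8: O, bond orders sum to 2 (valence 2) → 0 H
  atom 9: C, bond orders sum to 3 (valence 4) → 1 H
  atom 10: C, bond orders sum to 4 (valence 4) → 0 H
  atom 11: F (halogen, monovalent) → 0 H
  atom 12: F (halogen, monovalent) → 0 H
  atom 13: F (halogen, monovalent) → 0 H
  atom 14: C, bond orders sum to 3 (valence 4) → 1 H
  atom 15: N, bond orders sum to 1 (valence 3) → 2 H
  atom 16: C, bond orders sum to 3 (valence 4) → 1 H
  atom 17: O, bond orders sum to 1 (valence 2) → 1 H
  atom 18: C, bond orders sum to 3 (valence 4) → 1 H
  atom 19: C, bond orders sum to 1 (valence 4) → 3 H
Totals → C:10, H:13, F:6, N:1, O:2.

C10H13F6NO2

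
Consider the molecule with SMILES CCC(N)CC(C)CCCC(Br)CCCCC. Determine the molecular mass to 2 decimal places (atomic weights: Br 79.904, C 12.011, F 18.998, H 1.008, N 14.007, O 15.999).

First, the molecular formula is C15H32BrN (counting implicit H from valence).
  Br: 1 × 79.904 = 79.904
  C: 15 × 12.011 = 180.165
  H: 32 × 1.008 = 32.256
  N: 1 × 14.007 = 14.007
Sum: 1×79.904 + 15×12.011 + 32×1.008 + 1×14.007 = 306.332 → 306.33 g/mol.

306.33 g/mol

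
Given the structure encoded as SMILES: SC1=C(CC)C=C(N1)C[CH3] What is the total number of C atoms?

8

Count every carbon token in the SMILES (each C, including those in ring-closure positions and inside branches).
Carbon count: 8.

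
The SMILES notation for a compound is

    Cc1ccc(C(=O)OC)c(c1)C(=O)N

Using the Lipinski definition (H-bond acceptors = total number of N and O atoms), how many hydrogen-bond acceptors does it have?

N atoms: 1; O atoms: 3.
Lipinski HBA = 1 + 3 = 4.

4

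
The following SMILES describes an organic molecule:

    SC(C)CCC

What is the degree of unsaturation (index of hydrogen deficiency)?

Degree of unsaturation = (number of rings) + (number of π bonds).
Ring closures in the SMILES: 0.
π bonds: none → 0 DoU from unsaturation.
Total DoU = 0 + 0 = 0.

0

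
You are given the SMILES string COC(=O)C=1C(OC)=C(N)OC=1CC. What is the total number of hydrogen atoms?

13

Walk through each heavy atom and fill implicit hydrogens from standard valence (C 4, N 3, O 2, S 2, halogen 1):
  atom 1: C, bond orders sum to 1 (valence 4) → 3 H
  atom 2: O, bond orders sum to 2 (valence 2) → 0 H
  atom 3: C, bond orders sum to 4 (valence 4) → 0 H
  atom 4: O, bond orders sum to 2 (valence 2) → 0 H
  atom 5: C, bond orders sum to 4 (valence 4) → 0 H
  atom 6: C, bond orders sum to 4 (valence 4) → 0 H
  atom 7: O, bond orders sum to 2 (valence 2) → 0 H
  atom 8: C, bond orders sum to 1 (valence 4) → 3 H
  atom 9: C, bond orders sum to 4 (valence 4) → 0 H
  atom 10: N, bond orders sum to 1 (valence 3) → 2 H
  atom 11: O, bond orders sum to 2 (valence 2) → 0 H
  atom 12: C, bond orders sum to 4 (valence 4) → 0 H
  atom 13: C, bond orders sum to 2 (valence 4) → 2 H
  atom 14: C, bond orders sum to 1 (valence 4) → 3 H
Total hydrogens: 13.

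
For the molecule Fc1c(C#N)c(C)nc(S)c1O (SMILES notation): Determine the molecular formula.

C7H5FN2OS

Walk through each heavy atom and fill implicit hydrogens from standard valence (C 4, N 3, O 2, S 2, halogen 1); for lowercase aromatic atoms, an aromatic c carries 1 H when it has two neighbours and 0 H with three, and aromatic n carries 0 H:
  atom 1: F (halogen, monovalent) → 0 H
  atom 2: aromatic c, 3 neighbours → 0 H
  atom 3: aromatic c, 3 neighbours → 0 H
  atom 4: C, bond orders sum to 4 (valence 4) → 0 H
  atom 5: N, bond orders sum to 3 (valence 3) → 0 H
  atom 6: aromatic c, 3 neighbours → 0 H
  atom 7: C, bond orders sum to 1 (valence 4) → 3 H
  atom 8: aromatic n, 2 neighbours → 0 H
  atom 9: aromatic c, 3 neighbours → 0 H
  atom 10: S, bond orders sum to 1 (valence 2) → 1 H
  atom 11: aromatic c, 3 neighbours → 0 H
  atom 12: O, bond orders sum to 1 (valence 2) → 1 H
Totals → C:7, H:5, F:1, N:2, O:1, S:1.
In Hill order: C7H5FN2OS.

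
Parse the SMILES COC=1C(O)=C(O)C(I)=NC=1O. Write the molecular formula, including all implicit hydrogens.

Walk through each heavy atom and fill implicit hydrogens from standard valence (C 4, N 3, O 2, S 2, halogen 1):
  atom 1: C, bond orders sum to 1 (valence 4) → 3 H
  atom 2: O, bond orders sum to 2 (valence 2) → 0 H
  atom 3: C, bond orders sum to 4 (valence 4) → 0 H
  atom 4: C, bond orders sum to 4 (valence 4) → 0 H
  atom 5: O, bond orders sum to 1 (valence 2) → 1 H
  atom 6: C, bond orders sum to 4 (valence 4) → 0 H
  atom 7: O, bond orders sum to 1 (valence 2) → 1 H
  atom 8: C, bond orders sum to 4 (valence 4) → 0 H
  atom 9: I (halogen, monovalent) → 0 H
  atom 10: N, bond orders sum to 3 (valence 3) → 0 H
  atom 11: C, bond orders sum to 4 (valence 4) → 0 H
  atom 12: O, bond orders sum to 1 (valence 2) → 1 H
Totals → C:6, H:6, I:1, N:1, O:4.

C6H6INO4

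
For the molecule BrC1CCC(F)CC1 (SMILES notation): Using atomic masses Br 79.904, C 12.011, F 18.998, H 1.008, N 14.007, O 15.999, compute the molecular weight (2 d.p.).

181.05 g/mol

First, the molecular formula is C6H10BrF (counting implicit H from valence).
  Br: 1 × 79.904 = 79.904
  C: 6 × 12.011 = 72.066
  F: 1 × 18.998 = 18.998
  H: 10 × 1.008 = 10.080
Sum: 1×79.904 + 6×12.011 + 1×18.998 + 10×1.008 = 181.048 → 181.05 g/mol.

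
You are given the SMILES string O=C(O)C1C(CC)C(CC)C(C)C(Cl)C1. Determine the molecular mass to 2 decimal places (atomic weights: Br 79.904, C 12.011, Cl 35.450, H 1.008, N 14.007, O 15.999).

232.75 g/mol

First, the molecular formula is C12H21ClO2 (counting implicit H from valence).
  C: 12 × 12.011 = 144.132
  Cl: 1 × 35.450 = 35.450
  H: 21 × 1.008 = 21.168
  O: 2 × 15.999 = 31.998
Sum: 12×12.011 + 1×35.450 + 21×1.008 + 2×15.999 = 232.748 → 232.75 g/mol.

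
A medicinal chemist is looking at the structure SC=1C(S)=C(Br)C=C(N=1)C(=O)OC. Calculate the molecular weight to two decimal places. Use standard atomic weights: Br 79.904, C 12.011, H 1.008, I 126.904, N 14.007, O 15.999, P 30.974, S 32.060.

First, the molecular formula is C7H6BrNO2S2 (counting implicit H from valence).
  Br: 1 × 79.904 = 79.904
  C: 7 × 12.011 = 84.077
  H: 6 × 1.008 = 6.048
  N: 1 × 14.007 = 14.007
  O: 2 × 15.999 = 31.998
  S: 2 × 32.060 = 64.120
Sum: 1×79.904 + 7×12.011 + 6×1.008 + 1×14.007 + 2×15.999 + 2×32.060 = 280.154 → 280.15 g/mol.

280.15 g/mol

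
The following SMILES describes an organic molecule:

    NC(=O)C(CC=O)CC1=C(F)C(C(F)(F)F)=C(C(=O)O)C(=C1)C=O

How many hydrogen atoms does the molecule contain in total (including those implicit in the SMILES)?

Walk through each heavy atom and fill implicit hydrogens from standard valence (C 4, N 3, O 2, S 2, halogen 1):
  atom 1: N, bond orders sum to 1 (valence 3) → 2 H
  atom 2: C, bond orders sum to 4 (valence 4) → 0 H
  atom 3: O, bond orders sum to 2 (valence 2) → 0 H
  atom 4: C, bond orders sum to 3 (valence 4) → 1 H
  atom 5: C, bond orders sum to 2 (valence 4) → 2 H
  atom 6: C, bond orders sum to 3 (valence 4) → 1 H
  atom 7: O, bond orders sum to 2 (valence 2) → 0 H
  atom 8: C, bond orders sum to 2 (valence 4) → 2 H
  atom 9: C, bond orders sum to 4 (valence 4) → 0 H
  atom 10: C, bond orders sum to 4 (valence 4) → 0 H
  atom 11: F (halogen, monovalent) → 0 H
  atom 12: C, bond orders sum to 4 (valence 4) → 0 H
  atom 13: C, bond orders sum to 4 (valence 4) → 0 H
  atom 14: F (halogen, monovalent) → 0 H
  atom 15: F (halogen, monovalent) → 0 H
  atom 16: F (halogen, monovalent) → 0 H
  atom 17: C, bond orders sum to 4 (valence 4) → 0 H
  atom 18: C, bond orders sum to 4 (valence 4) → 0 H
  atom 19: O, bond orders sum to 2 (valence 2) → 0 H
  atom 20: O, bond orders sum to 1 (valence 2) → 1 H
  atom 21: C, bond orders sum to 4 (valence 4) → 0 H
  atom 22: C, bond orders sum to 3 (valence 4) → 1 H
  atom 23: C, bond orders sum to 3 (valence 4) → 1 H
  atom 24: O, bond orders sum to 2 (valence 2) → 0 H
Total hydrogens: 11.

11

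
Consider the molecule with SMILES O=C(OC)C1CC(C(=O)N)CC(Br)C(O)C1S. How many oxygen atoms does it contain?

4

Scan the SMILES for O atoms (remember two-letter symbols like Cl and Br are single atoms).
Oxygen count: 4.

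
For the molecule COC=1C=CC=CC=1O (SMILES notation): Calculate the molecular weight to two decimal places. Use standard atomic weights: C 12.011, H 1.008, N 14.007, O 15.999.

124.14 g/mol

First, the molecular formula is C7H8O2 (counting implicit H from valence).
  C: 7 × 12.011 = 84.077
  H: 8 × 1.008 = 8.064
  O: 2 × 15.999 = 31.998
Sum: 7×12.011 + 8×1.008 + 2×15.999 = 124.139 → 124.14 g/mol.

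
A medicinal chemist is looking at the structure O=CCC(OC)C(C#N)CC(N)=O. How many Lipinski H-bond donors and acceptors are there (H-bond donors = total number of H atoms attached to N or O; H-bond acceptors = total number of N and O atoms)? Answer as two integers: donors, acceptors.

2, 5

Donors: find every N or O and count the H atoms it carries.
  atom 1 (O): bond orders sum to 2 → 0 H
  atom 5 (O): bond orders sum to 2 → 0 H
  atom 9 (N): bond orders sum to 3 → 0 H
  atom 12 (N): bond orders sum to 1 → 2 H
  atom 13 (O): bond orders sum to 2 → 0 H
Lipinski HBD = 2.
Acceptors: N atoms = 2, O atoms = 3 → HBA = 5.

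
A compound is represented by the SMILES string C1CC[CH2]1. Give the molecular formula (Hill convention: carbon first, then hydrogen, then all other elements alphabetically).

C4H8

Walk through each heavy atom and fill implicit hydrogens from standard valence (C 4, N 3, O 2, S 2, halogen 1):
  atom 1: C, bond orders sum to 2 (valence 4) → 2 H
  atom 2: C, bond orders sum to 2 (valence 4) → 2 H
  atom 3: C, bond orders sum to 2 (valence 4) → 2 H
  atom 4: C with explicit H count 2
Totals → C:4, H:8.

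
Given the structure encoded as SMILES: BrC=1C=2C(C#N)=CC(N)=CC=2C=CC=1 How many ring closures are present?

In SMILES, each pair of matching ring-closure digits denotes one ring-closing bond; the number of such bonds equals the number of independent rings.
Ring-closure bonds here: 2.

2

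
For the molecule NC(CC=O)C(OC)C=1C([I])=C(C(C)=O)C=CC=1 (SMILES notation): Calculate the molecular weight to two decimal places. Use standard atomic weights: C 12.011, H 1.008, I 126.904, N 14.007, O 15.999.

First, the molecular formula is C13H16INO3 (counting implicit H from valence).
  C: 13 × 12.011 = 156.143
  H: 16 × 1.008 = 16.128
  I: 1 × 126.904 = 126.904
  N: 1 × 14.007 = 14.007
  O: 3 × 15.999 = 47.997
Sum: 13×12.011 + 16×1.008 + 1×126.904 + 1×14.007 + 3×15.999 = 361.179 → 361.18 g/mol.

361.18 g/mol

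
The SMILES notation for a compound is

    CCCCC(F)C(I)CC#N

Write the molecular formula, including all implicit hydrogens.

Walk through each heavy atom and fill implicit hydrogens from standard valence (C 4, N 3, O 2, S 2, halogen 1):
  atom 1: C, bond orders sum to 1 (valence 4) → 3 H
  atom 2: C, bond orders sum to 2 (valence 4) → 2 H
  atom 3: C, bond orders sum to 2 (valence 4) → 2 H
  atom 4: C, bond orders sum to 2 (valence 4) → 2 H
  atom 5: C, bond orders sum to 3 (valence 4) → 1 H
  atom 6: F (halogen, monovalent) → 0 H
  atom 7: C, bond orders sum to 3 (valence 4) → 1 H
  atom 8: I (halogen, monovalent) → 0 H
  atom 9: C, bond orders sum to 2 (valence 4) → 2 H
  atom 10: C, bond orders sum to 4 (valence 4) → 0 H
  atom 11: N, bond orders sum to 3 (valence 3) → 0 H
Totals → C:8, H:13, F:1, I:1, N:1.
In Hill order: C8H13FIN.

C8H13FIN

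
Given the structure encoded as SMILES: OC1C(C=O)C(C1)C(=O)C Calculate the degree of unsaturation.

3

Degree of unsaturation = (number of rings) + (number of π bonds).
Ring closures in the SMILES: 1.
π bonds: 2 double bonds (each 1 DoU) → 2 DoU from unsaturation.
Total DoU = 1 + 2 = 3.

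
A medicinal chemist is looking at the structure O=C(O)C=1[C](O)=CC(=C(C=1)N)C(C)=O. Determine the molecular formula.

C9H9NO4

Walk through each heavy atom and fill implicit hydrogens from standard valence (C 4, N 3, O 2, S 2, halogen 1):
  atom 1: O, bond orders sum to 2 (valence 2) → 0 H
  atom 2: C, bond orders sum to 4 (valence 4) → 0 H
  atom 3: O, bond orders sum to 1 (valence 2) → 1 H
  atom 4: C, bond orders sum to 4 (valence 4) → 0 H
  atom 5: C with explicit H count 0
  atom 6: O, bond orders sum to 1 (valence 2) → 1 H
  atom 7: C, bond orders sum to 3 (valence 4) → 1 H
  atom 8: C, bond orders sum to 4 (valence 4) → 0 H
  atom 9: C, bond orders sum to 4 (valence 4) → 0 H
  atom 10: C, bond orders sum to 3 (valence 4) → 1 H
  atom 11: N, bond orders sum to 1 (valence 3) → 2 H
  atom 12: C, bond orders sum to 4 (valence 4) → 0 H
  atom 13: C, bond orders sum to 1 (valence 4) → 3 H
  atom 14: O, bond orders sum to 2 (valence 2) → 0 H
Totals → C:9, H:9, N:1, O:4.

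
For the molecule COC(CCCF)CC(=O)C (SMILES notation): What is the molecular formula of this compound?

C8H15FO2

Walk through each heavy atom and fill implicit hydrogens from standard valence (C 4, N 3, O 2, S 2, halogen 1):
  atom 1: C, bond orders sum to 1 (valence 4) → 3 H
  atom 2: O, bond orders sum to 2 (valence 2) → 0 H
  atom 3: C, bond orders sum to 3 (valence 4) → 1 H
  atom 4: C, bond orders sum to 2 (valence 4) → 2 H
  atom 5: C, bond orders sum to 2 (valence 4) → 2 H
  atom 6: C, bond orders sum to 2 (valence 4) → 2 H
  atom 7: F (halogen, monovalent) → 0 H
  atom 8: C, bond orders sum to 2 (valence 4) → 2 H
  atom 9: C, bond orders sum to 4 (valence 4) → 0 H
  atom 10: O, bond orders sum to 2 (valence 2) → 0 H
  atom 11: C, bond orders sum to 1 (valence 4) → 3 H
Totals → C:8, H:15, F:1, O:2.
In Hill order: C8H15FO2.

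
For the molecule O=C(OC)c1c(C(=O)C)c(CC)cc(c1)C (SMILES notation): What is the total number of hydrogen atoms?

16

Walk through each heavy atom and fill implicit hydrogens from standard valence (C 4, N 3, O 2, S 2, halogen 1); for lowercase aromatic atoms, an aromatic c carries 1 H when it has two neighbours and 0 H with three, and aromatic n carries 0 H:
  atom 1: O, bond orders sum to 2 (valence 2) → 0 H
  atom 2: C, bond orders sum to 4 (valence 4) → 0 H
  atom 3: O, bond orders sum to 2 (valence 2) → 0 H
  atom 4: C, bond orders sum to 1 (valence 4) → 3 H
  atom 5: aromatic c, 3 neighbours → 0 H
  atom 6: aromatic c, 3 neighbours → 0 H
  atom 7: C, bond orders sum to 4 (valence 4) → 0 H
  atom 8: O, bond orders sum to 2 (valence 2) → 0 H
  atom 9: C, bond orders sum to 1 (valence 4) → 3 H
  atom 10: aromatic c, 3 neighbours → 0 H
  atom 11: C, bond orders sum to 2 (valence 4) → 2 H
  atom 12: C, bond orders sum to 1 (valence 4) → 3 H
  atom 13: aromatic c, 2 neighbours → 1 H
  atom 14: aromatic c, 3 neighbours → 0 H
  atom 15: aromatic c, 2 neighbours → 1 H
  atom 16: C, bond orders sum to 1 (valence 4) → 3 H
Total hydrogens: 16.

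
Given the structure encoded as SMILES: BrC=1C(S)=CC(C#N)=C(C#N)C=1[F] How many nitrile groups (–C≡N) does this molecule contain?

2

The nitrile motif appears at heavy-atom positions 7, 10 in the SMILES.
Other groups present: 1 thiol.
Nitrile count: 2.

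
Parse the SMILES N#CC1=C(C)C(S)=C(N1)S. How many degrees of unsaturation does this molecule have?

Degree of unsaturation = (number of rings) + (number of π bonds).
Ring closures in the SMILES: 1.
π bonds: 2 double bonds (each 1 DoU), 1 triple bond (each 2 DoU) → 4 DoU from unsaturation.
Total DoU = 1 + 4 = 5.

5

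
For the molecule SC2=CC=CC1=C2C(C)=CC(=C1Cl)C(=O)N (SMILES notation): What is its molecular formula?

Walk through each heavy atom and fill implicit hydrogens from standard valence (C 4, N 3, O 2, S 2, halogen 1):
  atom 1: S, bond orders sum to 1 (valence 2) → 1 H
  atom 2: C, bond orders sum to 4 (valence 4) → 0 H
  atom 3: C, bond orders sum to 3 (valence 4) → 1 H
  atom 4: C, bond orders sum to 3 (valence 4) → 1 H
  atom 5: C, bond orders sum to 3 (valence 4) → 1 H
  atom 6: C, bond orders sum to 4 (valence 4) → 0 H
  atom 7: C, bond orders sum to 4 (valence 4) → 0 H
  atom 8: C, bond orders sum to 4 (valence 4) → 0 H
  atom 9: C, bond orders sum to 1 (valence 4) → 3 H
  atom 10: C, bond orders sum to 3 (valence 4) → 1 H
  atom 11: C, bond orders sum to 4 (valence 4) → 0 H
  atom 12: C, bond orders sum to 4 (valence 4) → 0 H
  atom 13: Cl (halogen, monovalent) → 0 H
  atom 14: C, bond orders sum to 4 (valence 4) → 0 H
  atom 15: O, bond orders sum to 2 (valence 2) → 0 H
  atom 16: N, bond orders sum to 1 (valence 3) → 2 H
Totals → C:12, H:10, Cl:1, N:1, O:1, S:1.
In Hill order: C12H10ClNOS.

C12H10ClNOS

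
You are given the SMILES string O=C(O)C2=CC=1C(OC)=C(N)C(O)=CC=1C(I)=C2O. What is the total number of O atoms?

Scan the SMILES for O atoms (remember two-letter symbols like Cl and Br are single atoms).
Oxygen count: 5.

5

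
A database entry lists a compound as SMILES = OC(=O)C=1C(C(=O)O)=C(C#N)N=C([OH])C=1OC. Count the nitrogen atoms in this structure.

2

Scan the SMILES for N atoms (remember two-letter symbols like Cl and Br are single atoms).
Nitrogen count: 2.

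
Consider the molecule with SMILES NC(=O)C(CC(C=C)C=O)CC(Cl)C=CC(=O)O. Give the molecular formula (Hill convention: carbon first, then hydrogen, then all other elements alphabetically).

Walk through each heavy atom and fill implicit hydrogens from standard valence (C 4, N 3, O 2, S 2, halogen 1):
  atom 1: N, bond orders sum to 1 (valence 3) → 2 H
  atom 2: C, bond orders sum to 4 (valence 4) → 0 H
  atom 3: O, bond orders sum to 2 (valence 2) → 0 H
  atom 4: C, bond orders sum to 3 (valence 4) → 1 H
  atom 5: C, bond orders sum to 2 (valence 4) → 2 H
  atom 6: C, bond orders sum to 3 (valence 4) → 1 H
  atom 7: C, bond orders sum to 3 (valence 4) → 1 H
  atom 8: C, bond orders sum to 2 (valence 4) → 2 H
  atom 9: C, bond orders sum to 3 (valence 4) → 1 H
  atom 10: O, bond orders sum to 2 (valence 2) → 0 H
  atom 11: C, bond orders sum to 2 (valence 4) → 2 H
  atom 12: C, bond orders sum to 3 (valence 4) → 1 H
  atom 13: Cl (halogen, monovalent) → 0 H
  atom 14: C, bond orders sum to 3 (valence 4) → 1 H
  atom 15: C, bond orders sum to 3 (valence 4) → 1 H
  atom 16: C, bond orders sum to 4 (valence 4) → 0 H
  atom 17: O, bond orders sum to 2 (valence 2) → 0 H
  atom 18: O, bond orders sum to 1 (valence 2) → 1 H
Totals → C:12, H:16, Cl:1, N:1, O:4.

C12H16ClNO4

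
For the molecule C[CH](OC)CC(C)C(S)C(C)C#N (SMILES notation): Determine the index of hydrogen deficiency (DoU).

Degree of unsaturation = (number of rings) + (number of π bonds).
Ring closures in the SMILES: 0.
π bonds: 1 triple bond (each 2 DoU) → 2 DoU from unsaturation.
Total DoU = 0 + 2 = 2.

2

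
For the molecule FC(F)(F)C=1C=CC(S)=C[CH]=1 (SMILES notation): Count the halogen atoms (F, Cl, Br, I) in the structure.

3

Halogen atoms appear at heavy-atom positions 1, 3, 4 (3×F).
Other groups present: 1 thiol.
Halogen count: 3.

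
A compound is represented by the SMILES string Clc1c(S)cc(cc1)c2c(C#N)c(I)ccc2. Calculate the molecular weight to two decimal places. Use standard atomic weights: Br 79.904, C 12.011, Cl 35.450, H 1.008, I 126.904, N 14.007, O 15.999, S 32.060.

371.62 g/mol

First, the molecular formula is C13H7ClINS (counting implicit H from valence).
  C: 13 × 12.011 = 156.143
  Cl: 1 × 35.450 = 35.450
  H: 7 × 1.008 = 7.056
  I: 1 × 126.904 = 126.904
  N: 1 × 14.007 = 14.007
  S: 1 × 32.060 = 32.060
Sum: 13×12.011 + 1×35.450 + 7×1.008 + 1×126.904 + 1×14.007 + 1×32.060 = 371.620 → 371.62 g/mol.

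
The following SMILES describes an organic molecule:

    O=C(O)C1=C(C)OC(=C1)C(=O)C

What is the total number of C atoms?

8

Count every carbon token in the SMILES (each C, including those in ring-closure positions and inside branches).
Carbon count: 8.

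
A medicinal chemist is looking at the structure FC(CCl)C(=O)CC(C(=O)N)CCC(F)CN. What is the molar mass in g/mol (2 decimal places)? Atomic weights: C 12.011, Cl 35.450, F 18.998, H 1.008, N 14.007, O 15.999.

270.70 g/mol

First, the molecular formula is C10H17ClF2N2O2 (counting implicit H from valence).
  C: 10 × 12.011 = 120.110
  Cl: 1 × 35.450 = 35.450
  F: 2 × 18.998 = 37.996
  H: 17 × 1.008 = 17.136
  N: 2 × 14.007 = 28.014
  O: 2 × 15.999 = 31.998
Sum: 10×12.011 + 1×35.450 + 2×18.998 + 17×1.008 + 2×14.007 + 2×15.999 = 270.704 → 270.70 g/mol.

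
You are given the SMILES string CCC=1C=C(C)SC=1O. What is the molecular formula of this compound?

C7H10OS

Walk through each heavy atom and fill implicit hydrogens from standard valence (C 4, N 3, O 2, S 2, halogen 1):
  atom 1: C, bond orders sum to 1 (valence 4) → 3 H
  atom 2: C, bond orders sum to 2 (valence 4) → 2 H
  atom 3: C, bond orders sum to 4 (valence 4) → 0 H
  atom 4: C, bond orders sum to 3 (valence 4) → 1 H
  atom 5: C, bond orders sum to 4 (valence 4) → 0 H
  atom 6: C, bond orders sum to 1 (valence 4) → 3 H
  atom 7: S, bond orders sum to 2 (valence 2) → 0 H
  atom 8: C, bond orders sum to 4 (valence 4) → 0 H
  atom 9: O, bond orders sum to 1 (valence 2) → 1 H
Totals → C:7, H:10, O:1, S:1.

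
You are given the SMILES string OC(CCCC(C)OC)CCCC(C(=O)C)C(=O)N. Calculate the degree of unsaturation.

Molecular formula: C14H27NO4.
DoU = (2C + 2 + N − H − X) / 2, where X is the halogen count and O/S are ignored.
    = (2·14 + 2 + 1 − 27 − 0) / 2 = 4 / 2 = 2.

2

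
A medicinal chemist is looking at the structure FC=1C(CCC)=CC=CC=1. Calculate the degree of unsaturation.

4

Degree of unsaturation = (number of rings) + (number of π bonds).
Ring closures in the SMILES: 1.
π bonds: 3 double bonds (each 1 DoU) → 3 DoU from unsaturation.
Total DoU = 1 + 3 = 4.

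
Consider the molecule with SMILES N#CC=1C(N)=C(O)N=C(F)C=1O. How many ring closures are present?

1

In SMILES, each pair of matching ring-closure digits denotes one ring-closing bond; the number of such bonds equals the number of independent rings.
Ring-closure bonds here: 1.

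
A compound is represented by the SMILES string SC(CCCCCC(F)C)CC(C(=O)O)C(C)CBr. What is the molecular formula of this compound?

Walk through each heavy atom and fill implicit hydrogens from standard valence (C 4, N 3, O 2, S 2, halogen 1):
  atom 1: S, bond orders sum to 1 (valence 2) → 1 H
  atom 2: C, bond orders sum to 3 (valence 4) → 1 H
  atom 3: C, bond orders sum to 2 (valence 4) → 2 H
  atom 4: C, bond orders sum to 2 (valence 4) → 2 H
  atom 5: C, bond orders sum to 2 (valence 4) → 2 H
  atom 6: C, bond orders sum to 2 (valence 4) → 2 H
  atom 7: C, bond orders sum to 2 (valence 4) → 2 H
  atom 8: C, bond orders sum to 3 (valence 4) → 1 H
  atom 9: F (halogen, monovalent) → 0 H
  atom 10: C, bond orders sum to 1 (valence 4) → 3 H
  atom 11: C, bond orders sum to 2 (valence 4) → 2 H
  atom 12: C, bond orders sum to 3 (valence 4) → 1 H
  atom 13: C, bond orders sum to 4 (valence 4) → 0 H
  atom 14: O, bond orders sum to 2 (valence 2) → 0 H
  atom 15: O, bond orders sum to 1 (valence 2) → 1 H
  atom 16: C, bond orders sum to 3 (valence 4) → 1 H
  atom 17: C, bond orders sum to 1 (valence 4) → 3 H
  atom 18: C, bond orders sum to 2 (valence 4) → 2 H
  atom 19: Br (halogen, monovalent) → 0 H
Totals → C:14, H:26, Br:1, F:1, O:2, S:1.

C14H26BrFO2S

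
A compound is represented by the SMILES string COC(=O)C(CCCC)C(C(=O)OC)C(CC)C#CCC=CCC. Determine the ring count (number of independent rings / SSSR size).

In SMILES, each pair of matching ring-closure digits denotes one ring-closing bond; the number of such bonds equals the number of independent rings.
Ring-closure bonds here: 0.

0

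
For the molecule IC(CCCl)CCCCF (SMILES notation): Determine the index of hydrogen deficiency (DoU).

Degree of unsaturation = (number of rings) + (number of π bonds).
Ring closures in the SMILES: 0.
π bonds: none → 0 DoU from unsaturation.
Total DoU = 0 + 0 = 0.

0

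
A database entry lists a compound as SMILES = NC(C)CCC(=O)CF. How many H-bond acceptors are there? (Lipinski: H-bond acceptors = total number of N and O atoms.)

N atoms: 1; O atoms: 1.
Lipinski HBA = 1 + 1 = 2.

2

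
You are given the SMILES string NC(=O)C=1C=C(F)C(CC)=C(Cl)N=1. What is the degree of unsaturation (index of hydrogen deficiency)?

5

Degree of unsaturation = (number of rings) + (number of π bonds).
Ring closures in the SMILES: 1.
π bonds: 4 double bonds (each 1 DoU) → 4 DoU from unsaturation.
Total DoU = 1 + 4 = 5.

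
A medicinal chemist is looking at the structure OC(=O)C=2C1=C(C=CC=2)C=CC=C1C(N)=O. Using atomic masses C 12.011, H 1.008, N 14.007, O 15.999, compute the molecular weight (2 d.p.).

215.21 g/mol

First, the molecular formula is C12H9NO3 (counting implicit H from valence).
  C: 12 × 12.011 = 144.132
  H: 9 × 1.008 = 9.072
  N: 1 × 14.007 = 14.007
  O: 3 × 15.999 = 47.997
Sum: 12×12.011 + 9×1.008 + 1×14.007 + 3×15.999 = 215.208 → 215.21 g/mol.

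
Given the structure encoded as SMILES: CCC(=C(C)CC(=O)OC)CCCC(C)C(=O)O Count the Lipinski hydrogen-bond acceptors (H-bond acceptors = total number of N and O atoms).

N atoms: 0; O atoms: 4.
Lipinski HBA = 0 + 4 = 4.

4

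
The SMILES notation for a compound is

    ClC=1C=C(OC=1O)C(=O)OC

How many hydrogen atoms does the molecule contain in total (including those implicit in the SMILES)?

Walk through each heavy atom and fill implicit hydrogens from standard valence (C 4, N 3, O 2, S 2, halogen 1):
  atom 1: Cl (halogen, monovalent) → 0 H
  atom 2: C, bond orders sum to 4 (valence 4) → 0 H
  atom 3: C, bond orders sum to 3 (valence 4) → 1 H
  atom 4: C, bond orders sum to 4 (valence 4) → 0 H
  atom 5: O, bond orders sum to 2 (valence 2) → 0 H
  atom 6: C, bond orders sum to 4 (valence 4) → 0 H
  atom 7: O, bond orders sum to 1 (valence 2) → 1 H
  atom 8: C, bond orders sum to 4 (valence 4) → 0 H
  atom 9: O, bond orders sum to 2 (valence 2) → 0 H
  atom 10: O, bond orders sum to 2 (valence 2) → 0 H
  atom 11: C, bond orders sum to 1 (valence 4) → 3 H
Total hydrogens: 5.

5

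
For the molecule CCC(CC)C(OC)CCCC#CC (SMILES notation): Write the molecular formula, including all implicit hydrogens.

Walk through each heavy atom and fill implicit hydrogens from standard valence (C 4, N 3, O 2, S 2, halogen 1):
  atom 1: C, bond orders sum to 1 (valence 4) → 3 H
  atom 2: C, bond orders sum to 2 (valence 4) → 2 H
  atom 3: C, bond orders sum to 3 (valence 4) → 1 H
  atom 4: C, bond orders sum to 2 (valence 4) → 2 H
  atom 5: C, bond orders sum to 1 (valence 4) → 3 H
  atom 6: C, bond orders sum to 3 (valence 4) → 1 H
  atom 7: O, bond orders sum to 2 (valence 2) → 0 H
  atom 8: C, bond orders sum to 1 (valence 4) → 3 H
  atom 9: C, bond orders sum to 2 (valence 4) → 2 H
  atom 10: C, bond orders sum to 2 (valence 4) → 2 H
  atom 11: C, bond orders sum to 2 (valence 4) → 2 H
  atom 12: C, bond orders sum to 4 (valence 4) → 0 H
  atom 13: C, bond orders sum to 4 (valence 4) → 0 H
  atom 14: C, bond orders sum to 1 (valence 4) → 3 H
Totals → C:13, H:24, O:1.
In Hill order: C13H24O.

C13H24O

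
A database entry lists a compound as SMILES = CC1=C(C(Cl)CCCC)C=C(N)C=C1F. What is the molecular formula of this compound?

C12H17ClFN

Walk through each heavy atom and fill implicit hydrogens from standard valence (C 4, N 3, O 2, S 2, halogen 1):
  atom 1: C, bond orders sum to 1 (valence 4) → 3 H
  atom 2: C, bond orders sum to 4 (valence 4) → 0 H
  atom 3: C, bond orders sum to 4 (valence 4) → 0 H
  atom 4: C, bond orders sum to 3 (valence 4) → 1 H
  atom 5: Cl (halogen, monovalent) → 0 H
  atom 6: C, bond orders sum to 2 (valence 4) → 2 H
  atom 7: C, bond orders sum to 2 (valence 4) → 2 H
  atom 8: C, bond orders sum to 2 (valence 4) → 2 H
  atom 9: C, bond orders sum to 1 (valence 4) → 3 H
  atom 10: C, bond orders sum to 3 (valence 4) → 1 H
  atom 11: C, bond orders sum to 4 (valence 4) → 0 H
  atom 12: N, bond orders sum to 1 (valence 3) → 2 H
  atom 13: C, bond orders sum to 3 (valence 4) → 1 H
  atom 14: C, bond orders sum to 4 (valence 4) → 0 H
  atom 15: F (halogen, monovalent) → 0 H
Totals → C:12, H:17, Cl:1, F:1, N:1.
In Hill order: C12H17ClFN.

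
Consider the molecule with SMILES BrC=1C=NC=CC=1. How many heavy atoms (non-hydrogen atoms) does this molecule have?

Every atom symbol written in the SMILES (organic subset) is one heavy atom; implicit H are not written.
Heavy atoms by element → Br:1, C:5, N:1.
Total: 7.

7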